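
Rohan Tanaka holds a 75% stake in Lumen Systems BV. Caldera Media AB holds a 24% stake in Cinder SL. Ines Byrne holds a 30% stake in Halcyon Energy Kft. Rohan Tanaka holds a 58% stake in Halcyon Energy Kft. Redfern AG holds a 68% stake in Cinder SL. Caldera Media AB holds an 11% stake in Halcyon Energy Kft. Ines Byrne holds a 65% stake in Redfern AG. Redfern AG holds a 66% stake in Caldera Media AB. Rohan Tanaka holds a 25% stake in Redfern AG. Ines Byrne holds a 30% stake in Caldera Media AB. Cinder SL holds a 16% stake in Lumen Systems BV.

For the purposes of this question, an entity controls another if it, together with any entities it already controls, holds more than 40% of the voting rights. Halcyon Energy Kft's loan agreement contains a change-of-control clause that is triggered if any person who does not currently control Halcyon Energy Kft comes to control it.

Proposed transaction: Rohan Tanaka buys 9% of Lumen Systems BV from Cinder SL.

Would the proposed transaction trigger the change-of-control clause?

The purchase adds only to Rohan's holdings (Cinder's stake shrinks), so Rohan is the only person who could newly come to control Halcyon.
Rohan holds 58% of Halcyon, so Rohan controls Halcyon.
So Rohan already controls Halcyon before the transaction.
After the purchase, Rohan's direct stake in Lumen rises to 75% + 9% = 84%, and Cinder's stake falls to 7%.
Rohan controlled Halcyon already, so this is not a new person acquiring control; every other person's position is unchanged or reduced.
No new person acquires control, so the clause is not triggered.

No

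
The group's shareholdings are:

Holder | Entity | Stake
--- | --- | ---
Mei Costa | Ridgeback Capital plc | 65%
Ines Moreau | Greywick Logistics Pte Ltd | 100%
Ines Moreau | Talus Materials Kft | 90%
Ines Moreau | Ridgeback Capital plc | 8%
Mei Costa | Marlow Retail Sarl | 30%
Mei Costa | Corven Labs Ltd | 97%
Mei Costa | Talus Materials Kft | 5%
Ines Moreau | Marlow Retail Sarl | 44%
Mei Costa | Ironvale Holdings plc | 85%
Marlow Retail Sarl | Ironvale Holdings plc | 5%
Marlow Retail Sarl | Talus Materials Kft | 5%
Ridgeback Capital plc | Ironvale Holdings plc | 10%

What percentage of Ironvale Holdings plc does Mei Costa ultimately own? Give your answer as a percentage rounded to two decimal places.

Mei reaches Ironvale along 3 paths.
Via Ridgeback: 65% × 10% = 6.5%.
Via Marlow: 30% × 5% = 1.5%.
Direct stake: 85% = 85%.
Total: 6.5% + 1.5% + 85% = 93%.
Rounded: 93.00%.

93.00%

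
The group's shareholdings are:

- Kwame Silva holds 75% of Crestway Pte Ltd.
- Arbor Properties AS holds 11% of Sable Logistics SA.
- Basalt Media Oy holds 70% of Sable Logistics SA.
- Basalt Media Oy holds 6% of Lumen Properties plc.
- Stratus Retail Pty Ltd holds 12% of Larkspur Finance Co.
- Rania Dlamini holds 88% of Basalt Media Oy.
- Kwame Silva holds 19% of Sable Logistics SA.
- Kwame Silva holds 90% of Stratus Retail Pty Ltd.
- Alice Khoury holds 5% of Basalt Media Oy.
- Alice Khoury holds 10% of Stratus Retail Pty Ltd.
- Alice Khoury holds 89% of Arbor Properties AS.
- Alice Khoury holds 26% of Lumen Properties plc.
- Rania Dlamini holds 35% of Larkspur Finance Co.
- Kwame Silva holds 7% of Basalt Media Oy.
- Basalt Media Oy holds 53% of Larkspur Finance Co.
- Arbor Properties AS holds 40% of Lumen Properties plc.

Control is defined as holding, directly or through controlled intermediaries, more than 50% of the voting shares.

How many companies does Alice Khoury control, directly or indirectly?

2

Alice holds 89% of Arbor, so Alice controls Arbor.
Alice and Arbor together hold 26% + 40% = 66% of Lumen, so Alice controls Lumen.
No other company's threshold is met.
Alice controls 2 companies.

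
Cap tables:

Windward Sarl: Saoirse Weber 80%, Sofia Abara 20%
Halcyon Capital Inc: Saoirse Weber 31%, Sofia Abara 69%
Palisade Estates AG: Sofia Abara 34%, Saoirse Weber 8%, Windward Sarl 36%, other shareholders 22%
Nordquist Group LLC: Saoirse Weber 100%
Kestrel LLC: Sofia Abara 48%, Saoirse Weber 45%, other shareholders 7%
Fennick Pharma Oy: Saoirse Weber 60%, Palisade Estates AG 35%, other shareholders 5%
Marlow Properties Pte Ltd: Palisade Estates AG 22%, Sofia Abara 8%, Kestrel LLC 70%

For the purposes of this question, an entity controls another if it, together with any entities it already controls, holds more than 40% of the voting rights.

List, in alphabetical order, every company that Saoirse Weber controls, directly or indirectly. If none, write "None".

Fennick Pharma Oy, Kestrel LLC, Marlow Properties Pte Ltd, Nordquist Group LLC, Palisade Estates AG, Windward Sarl

Saoirse holds 80% of Windward, so Saoirse controls Windward.
Saoirse and Windward together hold 8% + 36% = 44% of Palisade, so Saoirse controls Palisade.
Saoirse holds 100% of Nordquist, so Saoirse controls Nordquist.
Saoirse holds 45% of Kestrel, so Saoirse controls Kestrel.
Saoirse and Palisade together hold 60% + 35% = 95% of Fennick, so Saoirse controls Fennick.
Palisade and Kestrel together hold 22% + 70% = 92% of Marlow, so Saoirse controls Marlow.
No other company's threshold is met.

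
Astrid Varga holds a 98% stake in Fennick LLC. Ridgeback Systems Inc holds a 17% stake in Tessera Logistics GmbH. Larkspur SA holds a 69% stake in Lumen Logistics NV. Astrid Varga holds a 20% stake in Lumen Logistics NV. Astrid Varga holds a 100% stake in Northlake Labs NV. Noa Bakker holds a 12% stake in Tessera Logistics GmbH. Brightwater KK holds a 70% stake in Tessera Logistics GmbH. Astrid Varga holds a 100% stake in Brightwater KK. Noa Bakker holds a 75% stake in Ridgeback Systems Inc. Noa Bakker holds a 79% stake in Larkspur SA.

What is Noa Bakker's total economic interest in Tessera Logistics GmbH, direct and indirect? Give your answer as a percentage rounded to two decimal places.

24.75%

Noa reaches Tessera along 2 paths.
Direct stake: 12% = 12%.
Via Ridgeback: 75% × 17% = 12.75%.
Total: 12% + 12.75% = 24.75%.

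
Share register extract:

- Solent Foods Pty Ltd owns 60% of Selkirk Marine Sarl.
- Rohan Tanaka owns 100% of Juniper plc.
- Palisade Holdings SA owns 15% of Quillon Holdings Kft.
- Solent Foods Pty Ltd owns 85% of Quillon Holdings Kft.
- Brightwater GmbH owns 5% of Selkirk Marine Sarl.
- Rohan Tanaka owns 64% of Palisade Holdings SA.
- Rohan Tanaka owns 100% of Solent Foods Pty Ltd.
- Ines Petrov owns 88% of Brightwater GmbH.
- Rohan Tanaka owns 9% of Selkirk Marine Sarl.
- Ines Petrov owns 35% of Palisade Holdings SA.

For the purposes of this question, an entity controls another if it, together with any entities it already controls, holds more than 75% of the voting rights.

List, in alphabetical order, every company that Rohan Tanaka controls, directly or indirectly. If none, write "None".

Juniper plc, Quillon Holdings Kft, Solent Foods Pty Ltd

Rohan holds 100% of Solent, so Rohan controls Solent.
Solent holds 85% of Quillon, so Rohan controls Quillon.
Rohan holds 100% of Juniper, so Rohan controls Juniper.
No other company's threshold is met.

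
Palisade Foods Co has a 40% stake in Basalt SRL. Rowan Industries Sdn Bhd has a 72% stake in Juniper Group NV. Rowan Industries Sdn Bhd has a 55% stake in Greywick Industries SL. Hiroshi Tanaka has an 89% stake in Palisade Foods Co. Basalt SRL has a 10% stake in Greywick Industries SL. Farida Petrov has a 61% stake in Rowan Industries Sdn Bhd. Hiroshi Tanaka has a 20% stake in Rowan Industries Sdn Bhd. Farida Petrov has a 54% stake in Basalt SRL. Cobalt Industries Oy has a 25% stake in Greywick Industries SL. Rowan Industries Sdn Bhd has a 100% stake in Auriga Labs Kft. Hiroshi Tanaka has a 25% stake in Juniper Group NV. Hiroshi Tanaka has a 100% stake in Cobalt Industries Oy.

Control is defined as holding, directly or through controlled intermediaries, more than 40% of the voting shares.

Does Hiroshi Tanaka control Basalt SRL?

Hiroshi holds 89% of Palisade, so Hiroshi controls Palisade.
Hiroshi holds 100% of Cobalt, so Hiroshi controls Cobalt.
In Basalt, Hiroshi's side holds only 40%, not > 40%.
So Hiroshi does not control Basalt.

No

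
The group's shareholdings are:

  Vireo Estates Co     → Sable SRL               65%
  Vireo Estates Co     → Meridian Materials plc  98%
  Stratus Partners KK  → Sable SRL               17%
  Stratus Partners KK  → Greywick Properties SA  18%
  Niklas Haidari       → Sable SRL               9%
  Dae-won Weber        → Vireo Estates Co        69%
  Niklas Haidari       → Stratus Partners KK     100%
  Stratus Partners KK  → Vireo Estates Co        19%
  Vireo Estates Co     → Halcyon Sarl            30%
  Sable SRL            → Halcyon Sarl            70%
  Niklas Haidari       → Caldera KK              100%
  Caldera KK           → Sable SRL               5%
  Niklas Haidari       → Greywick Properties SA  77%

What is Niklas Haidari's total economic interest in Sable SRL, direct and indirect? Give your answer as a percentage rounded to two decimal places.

Niklas reaches Sable along 4 paths.
Via Stratus → Vireo: 100% × 19% × 65% = 12.35%.
Direct stake: 9% = 9%.
Via Caldera: 100% × 5% = 5%.
Via Stratus: 100% × 17% = 17%.
Total: 12.35% + 9% + 5% + 17% = 43.35%.

43.35%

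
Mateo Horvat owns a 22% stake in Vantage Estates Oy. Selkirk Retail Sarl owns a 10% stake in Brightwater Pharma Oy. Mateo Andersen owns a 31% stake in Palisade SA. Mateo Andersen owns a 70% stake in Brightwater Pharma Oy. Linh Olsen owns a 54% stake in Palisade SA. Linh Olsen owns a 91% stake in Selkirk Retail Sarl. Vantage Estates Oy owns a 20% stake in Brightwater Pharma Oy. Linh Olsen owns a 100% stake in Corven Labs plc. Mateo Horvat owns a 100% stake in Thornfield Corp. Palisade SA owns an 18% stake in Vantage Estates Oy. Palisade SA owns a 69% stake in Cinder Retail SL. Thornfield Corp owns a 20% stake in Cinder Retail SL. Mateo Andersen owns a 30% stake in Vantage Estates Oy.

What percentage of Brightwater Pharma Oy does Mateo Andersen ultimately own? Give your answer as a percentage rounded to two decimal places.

Mateo Andersen reaches Brightwater along 3 paths.
Via Palisade → Vantage: 31% × 18% × 20% = 1.116%.
Via Vantage: 30% × 20% = 6%.
Direct stake: 70% = 70%.
Total: 1.116% + 6% + 70% = 77.116%.
Rounded: 77.12%.

77.12%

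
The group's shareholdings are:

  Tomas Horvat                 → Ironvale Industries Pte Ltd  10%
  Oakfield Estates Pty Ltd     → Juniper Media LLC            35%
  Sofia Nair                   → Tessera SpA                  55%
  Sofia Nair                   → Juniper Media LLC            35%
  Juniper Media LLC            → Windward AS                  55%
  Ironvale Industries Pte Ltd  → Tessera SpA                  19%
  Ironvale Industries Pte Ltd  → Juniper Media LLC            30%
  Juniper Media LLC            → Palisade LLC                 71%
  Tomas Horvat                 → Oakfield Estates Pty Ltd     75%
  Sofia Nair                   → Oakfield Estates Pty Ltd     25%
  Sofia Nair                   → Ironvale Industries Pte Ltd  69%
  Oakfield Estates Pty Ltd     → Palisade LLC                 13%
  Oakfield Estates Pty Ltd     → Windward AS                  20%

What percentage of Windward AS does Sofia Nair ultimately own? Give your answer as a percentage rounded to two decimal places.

40.45%

Sofia reaches Windward along 4 paths.
Via Oakfield: 25% × 20% = 5%.
Via Oakfield → Juniper: 25% × 35% × 55% = 4.8125%.
Via Ironvale → Juniper: 69% × 30% × 55% = 11.385%.
Via Juniper: 35% × 55% = 19.25%.
Total: 5% + 4.8125% + 11.385% + 19.25% = 40.4475%.
Rounded: 40.45%.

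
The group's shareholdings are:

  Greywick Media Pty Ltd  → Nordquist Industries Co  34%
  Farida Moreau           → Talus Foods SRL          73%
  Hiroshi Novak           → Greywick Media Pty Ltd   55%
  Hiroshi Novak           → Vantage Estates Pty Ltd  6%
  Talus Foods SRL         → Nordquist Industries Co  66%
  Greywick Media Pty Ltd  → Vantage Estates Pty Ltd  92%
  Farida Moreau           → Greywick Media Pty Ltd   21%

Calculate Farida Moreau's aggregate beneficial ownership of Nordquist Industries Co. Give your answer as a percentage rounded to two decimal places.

Farida reaches Nordquist along 2 paths.
Via Talus: 73% × 66% = 48.18%.
Via Greywick: 21% × 34% = 7.14%.
Total: 48.18% + 7.14% = 55.32%.

55.32%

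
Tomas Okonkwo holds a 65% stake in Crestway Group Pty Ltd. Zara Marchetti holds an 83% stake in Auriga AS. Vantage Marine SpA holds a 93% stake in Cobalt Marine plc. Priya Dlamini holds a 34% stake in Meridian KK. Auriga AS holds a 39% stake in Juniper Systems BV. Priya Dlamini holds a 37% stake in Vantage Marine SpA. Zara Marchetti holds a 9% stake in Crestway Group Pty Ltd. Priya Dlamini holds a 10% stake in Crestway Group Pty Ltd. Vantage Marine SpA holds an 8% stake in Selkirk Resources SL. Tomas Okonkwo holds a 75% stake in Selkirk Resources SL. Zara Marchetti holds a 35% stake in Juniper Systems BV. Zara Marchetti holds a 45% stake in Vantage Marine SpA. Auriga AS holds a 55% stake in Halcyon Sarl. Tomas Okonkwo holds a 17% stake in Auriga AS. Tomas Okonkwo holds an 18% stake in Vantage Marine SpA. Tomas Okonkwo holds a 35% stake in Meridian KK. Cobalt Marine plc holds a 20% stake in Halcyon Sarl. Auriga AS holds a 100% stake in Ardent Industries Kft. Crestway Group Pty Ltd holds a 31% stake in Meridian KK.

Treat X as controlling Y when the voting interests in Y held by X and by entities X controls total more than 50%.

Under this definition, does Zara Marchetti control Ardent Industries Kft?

Yes

Zara holds 83% of Auriga, so Zara controls Auriga.
Auriga holds 100% of Ardent, so Zara controls Ardent.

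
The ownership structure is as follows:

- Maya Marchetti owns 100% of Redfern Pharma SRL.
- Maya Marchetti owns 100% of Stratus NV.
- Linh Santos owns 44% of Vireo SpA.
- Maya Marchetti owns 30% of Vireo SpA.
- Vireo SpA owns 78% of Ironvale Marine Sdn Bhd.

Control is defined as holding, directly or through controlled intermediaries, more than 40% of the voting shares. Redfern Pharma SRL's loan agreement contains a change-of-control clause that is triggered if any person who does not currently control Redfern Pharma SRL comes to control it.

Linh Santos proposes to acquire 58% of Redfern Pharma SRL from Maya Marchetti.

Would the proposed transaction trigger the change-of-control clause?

The purchase adds only to Linh's holdings (Maya's stake shrinks), so Linh is the only person who could newly come to control Redfern.
Linh holds 44% of Vireo, so Linh controls Vireo.
Vireo holds 78% of Ironvale, so Linh controls Ironvale.
Neither Linh nor any entity Linh controls holds any voting interest in Redfern.
So before the transaction, Linh does not control Redfern.
After the purchase, Linh holds 58% of Redfern directly, and Maya's stake falls to 42%.
Linh holds 58% of Redfern, so Linh controls Redfern.
Linh did not control Redfern before and does after, so the clause is triggered.

Yes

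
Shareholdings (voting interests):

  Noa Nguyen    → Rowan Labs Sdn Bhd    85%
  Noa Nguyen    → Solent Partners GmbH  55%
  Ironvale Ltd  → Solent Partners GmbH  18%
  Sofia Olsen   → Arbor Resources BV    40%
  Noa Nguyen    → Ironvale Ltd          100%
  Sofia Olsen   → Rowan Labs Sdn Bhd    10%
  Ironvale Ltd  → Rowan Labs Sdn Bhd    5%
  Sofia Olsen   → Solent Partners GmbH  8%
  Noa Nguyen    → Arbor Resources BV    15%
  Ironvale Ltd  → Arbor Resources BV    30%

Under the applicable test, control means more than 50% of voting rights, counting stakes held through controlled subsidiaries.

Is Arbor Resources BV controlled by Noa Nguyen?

Noa holds 100% of Ironvale, so Noa controls Ironvale.
Noa and Ironvale together hold 85% + 5% = 90% of Rowan, so Noa controls Rowan.
Noa and Ironvale together hold 55% + 18% = 73% of Solent, so Noa controls Solent.
In Arbor, Noa's side holds only 30% + 15% = 45%, not > 50%.
So Noa does not control Arbor.

No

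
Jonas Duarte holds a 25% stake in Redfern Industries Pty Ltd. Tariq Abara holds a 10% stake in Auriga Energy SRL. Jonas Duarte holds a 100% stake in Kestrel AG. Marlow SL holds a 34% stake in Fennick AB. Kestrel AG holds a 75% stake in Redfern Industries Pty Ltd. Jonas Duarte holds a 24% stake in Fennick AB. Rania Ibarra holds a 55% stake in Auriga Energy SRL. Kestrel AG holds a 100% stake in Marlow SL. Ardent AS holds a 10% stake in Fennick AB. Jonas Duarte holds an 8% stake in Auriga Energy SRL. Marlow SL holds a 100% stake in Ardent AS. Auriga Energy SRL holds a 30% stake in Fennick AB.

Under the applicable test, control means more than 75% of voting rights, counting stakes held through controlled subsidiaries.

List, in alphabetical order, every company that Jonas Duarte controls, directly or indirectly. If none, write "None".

Jonas holds 100% of Kestrel, so Jonas controls Kestrel.
Kestrel holds 100% of Marlow, so Jonas controls Marlow.
Marlow holds 100% of Ardent, so Jonas controls Ardent.
Jonas and Kestrel together hold 25% + 75% = 100% of Redfern, so Jonas controls Redfern.
No other company's threshold is met.

Ardent AS, Kestrel AG, Marlow SL, Redfern Industries Pty Ltd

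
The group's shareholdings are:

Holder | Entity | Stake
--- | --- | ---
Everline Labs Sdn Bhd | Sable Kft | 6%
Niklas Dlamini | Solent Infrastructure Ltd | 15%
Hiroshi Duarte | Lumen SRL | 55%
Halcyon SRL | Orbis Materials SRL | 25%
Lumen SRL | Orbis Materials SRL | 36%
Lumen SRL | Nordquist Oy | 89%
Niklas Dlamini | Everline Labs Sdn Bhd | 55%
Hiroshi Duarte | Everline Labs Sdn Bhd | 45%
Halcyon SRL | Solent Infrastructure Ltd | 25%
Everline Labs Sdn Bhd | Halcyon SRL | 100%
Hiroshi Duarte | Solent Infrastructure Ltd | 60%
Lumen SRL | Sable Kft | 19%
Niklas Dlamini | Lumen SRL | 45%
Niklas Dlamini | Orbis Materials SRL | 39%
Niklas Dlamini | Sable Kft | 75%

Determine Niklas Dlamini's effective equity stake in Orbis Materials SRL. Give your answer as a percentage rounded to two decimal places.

68.95%

Niklas reaches Orbis along 3 paths.
Direct stake: 39% = 39%.
Via Lumen: 45% × 36% = 16.2%.
Via Everline → Halcyon: 55% × 100% × 25% = 13.75%.
Total: 39% + 16.2% + 13.75% = 68.95%.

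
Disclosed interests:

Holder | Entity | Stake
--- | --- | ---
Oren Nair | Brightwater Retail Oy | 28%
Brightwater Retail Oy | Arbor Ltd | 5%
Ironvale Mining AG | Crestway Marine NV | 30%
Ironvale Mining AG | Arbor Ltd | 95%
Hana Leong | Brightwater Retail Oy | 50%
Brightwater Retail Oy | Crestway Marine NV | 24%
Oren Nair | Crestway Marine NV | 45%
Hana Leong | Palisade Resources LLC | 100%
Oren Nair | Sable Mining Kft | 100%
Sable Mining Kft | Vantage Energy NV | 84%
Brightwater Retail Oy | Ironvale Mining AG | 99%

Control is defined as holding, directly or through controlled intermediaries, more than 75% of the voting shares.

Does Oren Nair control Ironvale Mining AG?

No

Oren holds 100% of Sable, so Oren controls Sable.
Sable holds 84% of Vantage, so Oren controls Vantage.
Neither Oren nor any entity Oren controls holds any voting interest in Ironvale.
So Oren does not control Ironvale.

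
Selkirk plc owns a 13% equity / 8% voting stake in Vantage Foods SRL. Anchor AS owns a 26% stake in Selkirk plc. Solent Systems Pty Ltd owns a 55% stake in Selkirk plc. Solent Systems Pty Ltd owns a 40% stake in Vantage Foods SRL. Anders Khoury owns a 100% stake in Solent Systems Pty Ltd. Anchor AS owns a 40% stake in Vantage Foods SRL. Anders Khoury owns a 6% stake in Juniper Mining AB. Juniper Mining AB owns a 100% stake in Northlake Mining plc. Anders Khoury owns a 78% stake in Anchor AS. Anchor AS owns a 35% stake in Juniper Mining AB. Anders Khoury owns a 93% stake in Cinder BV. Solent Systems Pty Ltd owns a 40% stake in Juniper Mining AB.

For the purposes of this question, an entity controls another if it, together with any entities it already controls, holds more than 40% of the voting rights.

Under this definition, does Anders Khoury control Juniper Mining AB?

Yes

Anders holds 100% of Solent, so Anders controls Solent.
Anders holds 78% of Anchor, so Anders controls Anchor.
Anchor and Solent and Anders together hold 35% + 40% + 6% = 81% of Juniper, so Anders controls Juniper.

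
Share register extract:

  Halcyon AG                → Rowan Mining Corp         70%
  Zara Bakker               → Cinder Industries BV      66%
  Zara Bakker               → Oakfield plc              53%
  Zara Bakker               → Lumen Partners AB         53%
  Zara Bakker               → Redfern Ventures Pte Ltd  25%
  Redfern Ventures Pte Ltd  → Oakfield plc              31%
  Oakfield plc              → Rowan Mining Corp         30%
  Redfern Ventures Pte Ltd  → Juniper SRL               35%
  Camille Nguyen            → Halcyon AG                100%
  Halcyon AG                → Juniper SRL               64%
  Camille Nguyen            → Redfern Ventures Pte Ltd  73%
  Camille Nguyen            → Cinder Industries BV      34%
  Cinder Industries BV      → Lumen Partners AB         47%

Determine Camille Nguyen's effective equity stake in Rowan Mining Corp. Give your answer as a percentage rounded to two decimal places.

76.79%

Camille reaches Rowan along 2 paths.
Via Redfern → Oakfield: 73% × 31% × 30% = 6.789%.
Via Halcyon: 100% × 70% = 70%.
Total: 6.789% + 70% = 76.789%.
Rounded: 76.79%.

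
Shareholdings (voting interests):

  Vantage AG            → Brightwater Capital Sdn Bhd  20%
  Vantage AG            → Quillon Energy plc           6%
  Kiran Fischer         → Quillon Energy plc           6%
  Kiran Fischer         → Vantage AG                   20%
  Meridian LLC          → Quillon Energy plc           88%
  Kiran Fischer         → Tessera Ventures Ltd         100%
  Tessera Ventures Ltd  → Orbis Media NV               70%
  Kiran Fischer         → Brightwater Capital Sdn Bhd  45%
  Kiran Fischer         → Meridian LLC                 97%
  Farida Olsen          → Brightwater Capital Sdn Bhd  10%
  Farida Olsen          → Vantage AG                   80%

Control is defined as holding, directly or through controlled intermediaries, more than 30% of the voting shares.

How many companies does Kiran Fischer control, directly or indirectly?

5

Kiran holds 97% of Meridian, so Kiran controls Meridian.
Meridian and Kiran together hold 88% + 6% = 94% of Quillon, so Kiran controls Quillon.
Kiran holds 100% of Tessera, so Kiran controls Tessera.
Kiran holds 45% of Brightwater, so Kiran controls Brightwater.
Tessera holds 70% of Orbis, so Kiran controls Orbis.
No other company's threshold is met.
Kiran controls 5 companies.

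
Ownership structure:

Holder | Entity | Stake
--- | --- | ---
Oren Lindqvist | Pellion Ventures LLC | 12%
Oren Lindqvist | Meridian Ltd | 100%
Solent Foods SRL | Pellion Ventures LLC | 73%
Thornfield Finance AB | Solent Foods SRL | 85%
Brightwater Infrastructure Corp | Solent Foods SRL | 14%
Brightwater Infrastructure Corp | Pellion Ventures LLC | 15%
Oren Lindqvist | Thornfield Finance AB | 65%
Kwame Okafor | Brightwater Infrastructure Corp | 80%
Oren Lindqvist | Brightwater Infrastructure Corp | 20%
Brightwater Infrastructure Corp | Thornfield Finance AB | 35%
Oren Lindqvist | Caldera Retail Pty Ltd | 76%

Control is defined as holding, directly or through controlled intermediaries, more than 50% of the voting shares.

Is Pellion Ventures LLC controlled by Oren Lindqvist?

Yes

Oren holds 65% of Thornfield, so Oren controls Thornfield.
Thornfield holds 85% of Solent, so Oren controls Solent.
Solent and Oren together hold 73% + 12% = 85% of Pellion, so Oren controls Pellion.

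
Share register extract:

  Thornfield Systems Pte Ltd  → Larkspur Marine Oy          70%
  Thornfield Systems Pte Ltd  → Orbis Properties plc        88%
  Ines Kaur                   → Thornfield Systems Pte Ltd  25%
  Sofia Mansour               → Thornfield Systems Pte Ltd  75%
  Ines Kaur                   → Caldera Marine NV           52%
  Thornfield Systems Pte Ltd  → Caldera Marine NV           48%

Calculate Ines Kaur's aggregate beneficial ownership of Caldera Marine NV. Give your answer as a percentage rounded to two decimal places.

Ines reaches Caldera along 2 paths.
Direct stake: 52% = 52%.
Via Thornfield: 25% × 48% = 12%.
Total: 52% + 12% = 64%.
Rounded: 64.00%.

64.00%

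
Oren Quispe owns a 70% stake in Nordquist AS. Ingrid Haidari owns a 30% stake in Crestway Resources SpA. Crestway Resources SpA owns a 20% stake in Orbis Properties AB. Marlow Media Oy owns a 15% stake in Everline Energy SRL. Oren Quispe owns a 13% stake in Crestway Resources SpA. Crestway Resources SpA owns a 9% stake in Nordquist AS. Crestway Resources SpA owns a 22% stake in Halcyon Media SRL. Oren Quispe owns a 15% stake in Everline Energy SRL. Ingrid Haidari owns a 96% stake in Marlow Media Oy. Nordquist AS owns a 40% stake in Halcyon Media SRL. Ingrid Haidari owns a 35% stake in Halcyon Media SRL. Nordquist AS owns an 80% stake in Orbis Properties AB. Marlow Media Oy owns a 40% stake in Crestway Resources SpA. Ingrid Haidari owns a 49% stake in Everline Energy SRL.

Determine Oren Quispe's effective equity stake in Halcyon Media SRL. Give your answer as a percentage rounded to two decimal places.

Oren reaches Halcyon along 3 paths.
Via Crestway: 13% × 22% = 2.86%.
Via Nordquist: 70% × 40% = 28%.
Via Crestway → Nordquist: 13% × 9% × 40% = 0.468%.
Total: 2.86% + 28% + 0.468% = 31.328%.
Rounded: 31.33%.

31.33%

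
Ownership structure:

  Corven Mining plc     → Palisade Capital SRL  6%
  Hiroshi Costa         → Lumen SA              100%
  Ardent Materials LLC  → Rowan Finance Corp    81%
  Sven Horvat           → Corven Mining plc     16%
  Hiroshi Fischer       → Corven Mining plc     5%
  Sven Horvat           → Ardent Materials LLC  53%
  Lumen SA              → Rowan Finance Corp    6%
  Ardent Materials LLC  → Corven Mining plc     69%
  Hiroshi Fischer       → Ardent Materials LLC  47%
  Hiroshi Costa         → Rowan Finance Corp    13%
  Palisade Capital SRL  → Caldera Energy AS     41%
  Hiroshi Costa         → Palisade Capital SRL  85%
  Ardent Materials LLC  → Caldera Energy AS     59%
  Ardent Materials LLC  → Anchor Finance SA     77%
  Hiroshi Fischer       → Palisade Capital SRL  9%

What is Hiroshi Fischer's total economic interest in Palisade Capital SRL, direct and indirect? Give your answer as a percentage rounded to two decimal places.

Hiroshi Fischer reaches Palisade along 3 paths.
Direct stake: 9% = 9%.
Via Corven: 5% × 6% = 0.3%.
Via Ardent → Corven: 47% × 69% × 6% = 1.9458%.
Total: 9% + 0.3% + 1.9458% = 11.2458%.
Rounded: 11.25%.

11.25%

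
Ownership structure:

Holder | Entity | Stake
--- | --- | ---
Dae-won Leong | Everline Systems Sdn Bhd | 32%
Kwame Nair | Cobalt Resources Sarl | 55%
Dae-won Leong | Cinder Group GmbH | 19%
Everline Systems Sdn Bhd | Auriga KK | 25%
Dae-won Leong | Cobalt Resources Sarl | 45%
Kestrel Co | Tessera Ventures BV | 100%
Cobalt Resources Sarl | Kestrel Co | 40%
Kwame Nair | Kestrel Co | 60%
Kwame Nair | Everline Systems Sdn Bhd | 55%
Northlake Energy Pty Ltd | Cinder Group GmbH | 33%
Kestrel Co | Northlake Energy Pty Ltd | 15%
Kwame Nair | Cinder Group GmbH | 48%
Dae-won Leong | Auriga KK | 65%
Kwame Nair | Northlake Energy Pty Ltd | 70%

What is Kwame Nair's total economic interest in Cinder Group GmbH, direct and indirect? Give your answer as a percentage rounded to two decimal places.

75.16%

Kwame reaches Cinder along 4 paths.
Direct stake: 48% = 48%.
Via Northlake: 70% × 33% = 23.1%.
Via Cobalt → Kestrel → Northlake: 55% × 40% × 15% × 33% = 1.089%.
Via Kestrel → Northlake: 60% × 15% × 33% = 2.97%.
Total: 48% + 23.1% + 1.089% + 2.97% = 75.159%.
Rounded: 75.16%.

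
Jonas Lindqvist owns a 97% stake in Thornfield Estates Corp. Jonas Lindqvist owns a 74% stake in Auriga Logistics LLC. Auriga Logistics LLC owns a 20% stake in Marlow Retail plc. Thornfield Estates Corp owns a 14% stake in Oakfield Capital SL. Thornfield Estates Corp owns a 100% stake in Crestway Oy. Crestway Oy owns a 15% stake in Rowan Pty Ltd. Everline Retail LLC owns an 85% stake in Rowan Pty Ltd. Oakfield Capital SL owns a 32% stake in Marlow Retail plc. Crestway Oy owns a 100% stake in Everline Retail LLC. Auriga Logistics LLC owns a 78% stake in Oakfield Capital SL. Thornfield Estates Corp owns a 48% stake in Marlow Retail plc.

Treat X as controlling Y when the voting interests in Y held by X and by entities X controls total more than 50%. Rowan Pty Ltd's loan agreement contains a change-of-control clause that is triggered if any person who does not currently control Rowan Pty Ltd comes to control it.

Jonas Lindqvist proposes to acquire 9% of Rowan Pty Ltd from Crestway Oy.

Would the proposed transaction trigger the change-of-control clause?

The purchase adds only to Jonas's holdings (Crestway's stake shrinks), so Jonas is the only person who could newly come to control Rowan.
Jonas holds 97% of Thornfield, so Jonas controls Thornfield.
Thornfield holds 100% of Crestway, so Jonas controls Crestway.
Crestway holds 100% of Everline, so Jonas controls Everline.
Crestway and Everline together hold 15% + 85% = 100% of Rowan, so Jonas controls Rowan.
So Jonas already controls Rowan before the transaction.
After the purchase, Jonas holds 9% of Rowan directly, and Crestway's stake falls to 6%.
Jonas controlled Rowan already, so this is not a new person acquiring control; every other person's position is unchanged or reduced.
No new person acquires control, so the clause is not triggered.

No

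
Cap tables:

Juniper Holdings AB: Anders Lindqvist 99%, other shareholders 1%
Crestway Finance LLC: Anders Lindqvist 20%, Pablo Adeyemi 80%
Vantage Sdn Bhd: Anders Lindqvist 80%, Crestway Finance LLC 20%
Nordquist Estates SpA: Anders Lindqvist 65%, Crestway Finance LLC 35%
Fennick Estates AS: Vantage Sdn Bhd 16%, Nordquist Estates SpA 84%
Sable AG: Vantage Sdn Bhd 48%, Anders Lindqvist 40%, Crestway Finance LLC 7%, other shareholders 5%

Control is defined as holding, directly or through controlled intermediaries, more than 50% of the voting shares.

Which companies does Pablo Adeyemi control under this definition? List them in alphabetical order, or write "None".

Pablo holds 80% of Crestway, so Pablo controls Crestway.
No other company's threshold is met.

Crestway Finance LLC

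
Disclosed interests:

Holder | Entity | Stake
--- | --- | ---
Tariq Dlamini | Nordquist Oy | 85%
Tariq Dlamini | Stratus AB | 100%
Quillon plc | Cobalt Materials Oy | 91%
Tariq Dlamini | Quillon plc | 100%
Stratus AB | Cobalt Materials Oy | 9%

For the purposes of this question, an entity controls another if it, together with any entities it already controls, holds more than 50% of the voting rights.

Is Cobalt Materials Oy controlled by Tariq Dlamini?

Yes

Tariq holds 100% of Stratus, so Tariq controls Stratus.
Tariq holds 100% of Quillon, so Tariq controls Quillon.
Quillon and Stratus together hold 91% + 9% = 100% of Cobalt, so Tariq controls Cobalt.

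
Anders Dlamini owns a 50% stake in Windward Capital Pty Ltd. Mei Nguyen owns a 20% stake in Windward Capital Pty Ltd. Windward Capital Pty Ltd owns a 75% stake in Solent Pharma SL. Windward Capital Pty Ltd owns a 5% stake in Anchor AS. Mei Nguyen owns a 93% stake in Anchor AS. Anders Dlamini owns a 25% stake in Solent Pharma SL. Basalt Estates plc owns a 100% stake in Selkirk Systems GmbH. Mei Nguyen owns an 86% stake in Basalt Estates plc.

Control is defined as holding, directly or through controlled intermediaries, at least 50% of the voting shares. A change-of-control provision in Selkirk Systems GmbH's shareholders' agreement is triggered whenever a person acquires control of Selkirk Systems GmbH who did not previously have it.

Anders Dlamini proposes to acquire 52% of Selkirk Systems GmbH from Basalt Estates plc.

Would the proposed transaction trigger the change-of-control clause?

The purchase adds only to Anders's holdings (Basalt's stake shrinks), so Anders is the only person who could newly come to control Selkirk.
Anders holds 50% of Windward, so Anders controls Windward.
Anders and Windward together hold 25% + 75% = 100% of Solent, so Anders controls Solent.
Neither Anders nor any entity Anders controls holds any voting interest in Selkirk.
So before the transaction, Anders does not control Selkirk.
After the purchase, Anders holds 52% of Selkirk directly, and Basalt's stake falls to 48%.
Anders holds 52% of Selkirk, so Anders controls Selkirk.
Anders did not control Selkirk before and does after, so the clause is triggered.

Yes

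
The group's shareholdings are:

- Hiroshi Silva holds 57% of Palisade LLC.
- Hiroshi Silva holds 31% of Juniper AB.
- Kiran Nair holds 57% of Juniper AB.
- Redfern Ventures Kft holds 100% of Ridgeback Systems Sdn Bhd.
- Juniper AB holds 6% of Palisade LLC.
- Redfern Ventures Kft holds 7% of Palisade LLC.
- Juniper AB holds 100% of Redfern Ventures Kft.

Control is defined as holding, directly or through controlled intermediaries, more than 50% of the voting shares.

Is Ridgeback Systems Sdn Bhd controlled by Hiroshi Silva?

No

Hiroshi holds 57% of Palisade, so Hiroshi controls Palisade.
Neither Hiroshi nor any entity Hiroshi controls holds any voting interest in Ridgeback.
So Hiroshi does not control Ridgeback.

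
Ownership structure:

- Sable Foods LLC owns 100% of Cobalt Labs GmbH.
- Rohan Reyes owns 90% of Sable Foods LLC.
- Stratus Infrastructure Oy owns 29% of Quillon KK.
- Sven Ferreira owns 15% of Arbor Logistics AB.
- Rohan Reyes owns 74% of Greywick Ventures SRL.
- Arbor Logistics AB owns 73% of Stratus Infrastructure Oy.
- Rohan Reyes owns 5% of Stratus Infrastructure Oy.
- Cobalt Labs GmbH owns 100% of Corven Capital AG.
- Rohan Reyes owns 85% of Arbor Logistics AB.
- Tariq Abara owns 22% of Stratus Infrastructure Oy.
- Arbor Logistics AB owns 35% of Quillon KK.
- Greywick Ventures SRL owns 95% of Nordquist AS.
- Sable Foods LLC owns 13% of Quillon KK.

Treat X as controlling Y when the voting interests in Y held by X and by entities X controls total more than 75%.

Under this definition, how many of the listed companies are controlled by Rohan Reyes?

6

Rohan holds 90% of Sable, so Rohan controls Sable.
Rohan holds 85% of Arbor, so Rohan controls Arbor.
Arbor and Rohan together hold 73% + 5% = 78% of Stratus, so Rohan controls Stratus.
Sable holds 100% of Cobalt, so Rohan controls Cobalt.
Arbor and Sable and Stratus together hold 35% + 13% + 29% = 77% of Quillon, so Rohan controls Quillon.
Cobalt holds 100% of Corven, so Rohan controls Corven.
No other company's threshold is met.
Rohan controls 6 companies.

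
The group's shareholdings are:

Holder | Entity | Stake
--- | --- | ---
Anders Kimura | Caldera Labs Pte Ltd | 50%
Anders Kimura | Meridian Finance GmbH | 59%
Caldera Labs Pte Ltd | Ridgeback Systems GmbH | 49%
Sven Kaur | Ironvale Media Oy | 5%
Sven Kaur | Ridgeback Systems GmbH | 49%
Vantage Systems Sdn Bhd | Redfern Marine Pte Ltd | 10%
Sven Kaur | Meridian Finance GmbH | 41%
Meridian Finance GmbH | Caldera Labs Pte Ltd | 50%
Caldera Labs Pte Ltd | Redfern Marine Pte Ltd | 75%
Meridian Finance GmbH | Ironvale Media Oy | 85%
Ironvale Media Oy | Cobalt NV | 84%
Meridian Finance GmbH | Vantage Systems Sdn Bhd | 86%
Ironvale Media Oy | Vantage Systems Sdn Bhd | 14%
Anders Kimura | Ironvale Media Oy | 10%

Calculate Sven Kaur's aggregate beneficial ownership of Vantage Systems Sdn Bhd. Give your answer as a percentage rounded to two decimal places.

40.84%

Sven reaches Vantage along 3 paths.
Via Meridian: 41% × 86% = 35.26%.
Via Meridian → Ironvale: 41% × 85% × 14% = 4.879%.
Via Ironvale: 5% × 14% = 0.7%.
Total: 35.26% + 4.879% + 0.7% = 40.839%.
Rounded: 40.84%.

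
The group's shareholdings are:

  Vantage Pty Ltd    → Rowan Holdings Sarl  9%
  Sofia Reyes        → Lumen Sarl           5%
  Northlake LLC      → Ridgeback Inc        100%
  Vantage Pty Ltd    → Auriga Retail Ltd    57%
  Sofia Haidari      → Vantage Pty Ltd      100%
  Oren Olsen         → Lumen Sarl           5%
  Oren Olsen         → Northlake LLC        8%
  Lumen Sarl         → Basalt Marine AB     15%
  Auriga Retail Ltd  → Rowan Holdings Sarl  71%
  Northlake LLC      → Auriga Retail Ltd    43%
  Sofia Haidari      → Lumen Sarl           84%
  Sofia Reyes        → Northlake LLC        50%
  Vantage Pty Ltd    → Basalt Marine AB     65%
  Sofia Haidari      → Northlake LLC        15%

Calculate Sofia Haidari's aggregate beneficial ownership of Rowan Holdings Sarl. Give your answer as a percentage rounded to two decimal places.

Sofia Haidari reaches Rowan along 3 paths.
Via Vantage: 100% × 9% = 9%.
Via Northlake → Auriga: 15% × 43% × 71% = 4.5795%.
Via Vantage → Auriga: 100% × 57% × 71% = 40.47%.
Total: 9% + 4.5795% + 40.47% = 54.0495%.
Rounded: 54.05%.

54.05%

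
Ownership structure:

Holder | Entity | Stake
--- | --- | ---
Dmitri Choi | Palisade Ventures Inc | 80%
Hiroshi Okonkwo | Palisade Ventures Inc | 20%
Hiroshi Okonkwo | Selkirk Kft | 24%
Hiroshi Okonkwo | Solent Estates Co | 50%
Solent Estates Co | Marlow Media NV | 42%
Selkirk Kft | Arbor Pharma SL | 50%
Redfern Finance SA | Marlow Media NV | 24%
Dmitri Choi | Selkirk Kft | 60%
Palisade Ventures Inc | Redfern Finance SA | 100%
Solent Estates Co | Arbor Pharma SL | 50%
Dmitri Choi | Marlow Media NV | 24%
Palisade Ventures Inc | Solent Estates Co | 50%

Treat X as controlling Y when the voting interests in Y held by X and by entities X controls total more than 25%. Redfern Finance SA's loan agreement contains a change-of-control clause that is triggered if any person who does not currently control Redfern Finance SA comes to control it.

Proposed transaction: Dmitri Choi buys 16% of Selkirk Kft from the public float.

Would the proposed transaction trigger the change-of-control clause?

No

The purchase changes only Dmitri's holdings, so Dmitri is the only person who could newly come to control Redfern.
Dmitri holds 80% of Palisade, so Dmitri controls Palisade.
Palisade holds 100% of Redfern, so Dmitri controls Redfern.
So Dmitri already controls Redfern before the transaction.
After the purchase, Dmitri's direct stake in Selkirk rises to 60% + 16% = 76%.
Dmitri controlled Redfern already, so this is not a new person acquiring control; every other person's position is unchanged or reduced.
No new person acquires control, so the clause is not triggered.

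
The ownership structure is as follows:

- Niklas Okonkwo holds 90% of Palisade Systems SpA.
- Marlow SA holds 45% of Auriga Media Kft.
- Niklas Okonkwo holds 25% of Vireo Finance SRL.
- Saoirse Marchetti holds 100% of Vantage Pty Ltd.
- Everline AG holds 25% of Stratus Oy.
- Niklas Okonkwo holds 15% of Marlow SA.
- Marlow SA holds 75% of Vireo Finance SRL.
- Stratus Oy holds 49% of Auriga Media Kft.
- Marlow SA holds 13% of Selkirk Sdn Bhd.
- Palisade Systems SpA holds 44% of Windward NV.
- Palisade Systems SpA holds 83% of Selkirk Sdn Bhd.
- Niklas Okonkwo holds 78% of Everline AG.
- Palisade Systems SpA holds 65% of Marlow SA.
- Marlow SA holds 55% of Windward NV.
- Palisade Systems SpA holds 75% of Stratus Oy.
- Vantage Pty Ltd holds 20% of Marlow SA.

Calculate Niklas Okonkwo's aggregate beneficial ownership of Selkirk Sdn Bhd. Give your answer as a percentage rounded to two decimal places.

Niklas reaches Selkirk along 3 paths.
Via Palisade: 90% × 83% = 74.7%.
Via Marlow: 15% × 13% = 1.95%.
Via Palisade → Marlow: 90% × 65% × 13% = 7.605%.
Total: 74.7% + 1.95% + 7.605% = 84.255%.
Rounded: 84.26%.

84.26%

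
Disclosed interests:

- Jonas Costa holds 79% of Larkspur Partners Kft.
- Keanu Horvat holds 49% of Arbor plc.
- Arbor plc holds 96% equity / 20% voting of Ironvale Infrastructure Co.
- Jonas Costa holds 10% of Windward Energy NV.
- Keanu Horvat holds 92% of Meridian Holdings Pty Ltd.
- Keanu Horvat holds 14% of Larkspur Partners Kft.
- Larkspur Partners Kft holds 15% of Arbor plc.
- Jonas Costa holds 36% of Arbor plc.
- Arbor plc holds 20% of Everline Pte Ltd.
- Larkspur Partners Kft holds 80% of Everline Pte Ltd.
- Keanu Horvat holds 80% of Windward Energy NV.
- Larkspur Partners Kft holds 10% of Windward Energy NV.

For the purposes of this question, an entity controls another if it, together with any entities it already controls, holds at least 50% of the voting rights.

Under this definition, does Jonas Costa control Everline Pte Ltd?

Jonas holds 79% of Larkspur, so Jonas controls Larkspur.
Larkspur and Jonas together hold 15% + 36% = 51% of Arbor, so Jonas controls Arbor.
Larkspur and Arbor together hold 80% + 20% = 100% of Everline, so Jonas controls Everline.

Yes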